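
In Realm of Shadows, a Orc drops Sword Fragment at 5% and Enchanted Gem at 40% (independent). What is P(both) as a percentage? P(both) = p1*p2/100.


For independent events, P(both) = P(A) * P(B)
= 5% * 40%
= 200 / 100 %
= 2.0%

2.0%


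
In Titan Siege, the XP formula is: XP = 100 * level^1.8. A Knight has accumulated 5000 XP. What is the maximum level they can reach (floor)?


XP = 100 * level^1.8, so level = (XP / 100)^(1/1.8)
= (5000 / 100)^(1/1.8)
= 50.0^0.5556
= 8.7876
Floor: level = 8

level 8


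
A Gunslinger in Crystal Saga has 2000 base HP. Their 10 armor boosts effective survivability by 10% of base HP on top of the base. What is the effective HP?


EHP = 2000 * (1 + 10/100)
= 2000 * (1 + 0.1)
= 2000 * 1.1
= 2200.0

2200.0 EHP


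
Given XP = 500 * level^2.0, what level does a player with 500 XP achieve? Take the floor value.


XP = 500 * level^2.0, so level = (XP / 500)^(1/2.0)
= (500 / 500)^(1/2.0)
= 1.0^0.5
= 1.0
Floor: level = 1

level 1


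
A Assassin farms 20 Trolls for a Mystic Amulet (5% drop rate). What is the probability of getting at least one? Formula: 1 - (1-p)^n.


P(at least one) = 1 - P(none) = 1 - (1-p)^n
p = 5/100 = 0.05
1 - p = 0.95
(1 - p)^20 = 0.95^20 = 0.358486
P(at least one) = 1 - 0.358486 = 0.6415

0.6415


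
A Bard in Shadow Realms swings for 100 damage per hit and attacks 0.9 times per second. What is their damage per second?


DPS = damage * attack_speed
= 100 * 0.9
= 90.0

90.0 DPS


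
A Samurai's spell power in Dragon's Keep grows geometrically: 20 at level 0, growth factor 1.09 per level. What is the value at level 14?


value = base * growth^level
= 20 * 1.09^14
= 20 * 3.341727
= 66.83

66.83 spell power


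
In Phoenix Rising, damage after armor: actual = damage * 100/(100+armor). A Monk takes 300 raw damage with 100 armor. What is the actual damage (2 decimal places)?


actual = 300 * 100 / (100 + 100)
= 300 * 100 / 200
= 30000 / 200
= 150.00

150.00 damage


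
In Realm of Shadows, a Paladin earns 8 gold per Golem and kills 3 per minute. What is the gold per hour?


Gold per minute = 8 * 3 = 24
Gold per hour = 24 * 60 = 1440

1440 gold/hour


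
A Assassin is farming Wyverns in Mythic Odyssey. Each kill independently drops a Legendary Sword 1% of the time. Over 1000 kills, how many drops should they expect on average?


Expected drops = kills * (drop_rate / 100)
= 1000 * (1 / 100)
= 1000 * 0.01
= 10.0

10.0 drops


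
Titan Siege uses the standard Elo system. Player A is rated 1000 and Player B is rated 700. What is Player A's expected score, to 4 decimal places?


Elo expected score: Ea = 1/(1 + 10^((Rb-Ra)/400))
Rb - Ra = 700 - 1000 = -300
(Rb-Ra)/400 = -300/400 = -0.75
10^-0.75 = 0.177828
Ea = 1/(1 + 0.177828) = 1/1.177828 = 0.8490

0.8490


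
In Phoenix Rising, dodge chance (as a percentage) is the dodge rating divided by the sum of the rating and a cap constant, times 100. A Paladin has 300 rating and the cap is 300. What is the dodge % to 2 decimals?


dodge% = 300 / (300 + 300) * 100
= 300 / 600 * 100
= 0.5 * 100
= 50.00%

50.00%


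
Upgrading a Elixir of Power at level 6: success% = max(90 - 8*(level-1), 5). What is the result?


raw_rate = 90 - 8 * (6 - 1)
= 90 - 8 * 5
= 90 - 40
= 50
Apply floor: max(50, 5) = 50%

50%


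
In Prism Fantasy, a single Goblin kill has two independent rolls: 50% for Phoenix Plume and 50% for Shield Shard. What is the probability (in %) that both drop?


For independent events, P(both) = P(A) * P(B)
= 50% * 50%
= 2500 / 100 %
= 25.0%

25.0%


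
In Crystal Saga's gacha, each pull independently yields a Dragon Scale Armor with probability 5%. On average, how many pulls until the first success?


Expected pulls for a geometric distribution = 1/p = 100 / rate%
= 100 / 5
= 20.0

20.0 pulls


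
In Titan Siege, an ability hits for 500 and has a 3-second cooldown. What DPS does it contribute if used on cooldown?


DPS = damage / cooldown
= 500 / 3
= 166.67

166.67 DPS


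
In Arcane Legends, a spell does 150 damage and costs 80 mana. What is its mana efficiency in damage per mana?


Efficiency = damage / mana
= 150 / 80
= 1.88

1.88 dmg/mana


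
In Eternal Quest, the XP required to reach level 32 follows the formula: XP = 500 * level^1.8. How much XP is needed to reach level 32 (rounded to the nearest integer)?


XP = 500 * level^1.8
Substitute level = 32:
XP = 500 * 32^1.8
= 500 * 512.0
= 256000

256000 XP


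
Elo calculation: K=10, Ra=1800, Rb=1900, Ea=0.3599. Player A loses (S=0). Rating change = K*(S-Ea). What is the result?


Elo update: delta = K * (S - Ea), where S = 0 (loses)
S - Ea = 0 - 0.3599 = -0.3599
Rating change = 10 * -0.3599
= -3.60

-3.60 rating points


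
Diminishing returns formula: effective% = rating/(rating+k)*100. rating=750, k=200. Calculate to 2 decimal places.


effective% = rating / (rating + k) * 100
= 750 / (750 + 200) * 100
= 750 / 950 * 100
= 0.789474 * 100
= 78.95%

78.95%


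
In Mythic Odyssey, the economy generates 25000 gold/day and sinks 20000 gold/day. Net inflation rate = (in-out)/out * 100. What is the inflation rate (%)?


Net gold = 25000 - 20000 = 5000
Inflation rate = net / sunk * 100 = 5000 / 20000 * 100
= 0.25 * 100
= 25.00%

25.00%


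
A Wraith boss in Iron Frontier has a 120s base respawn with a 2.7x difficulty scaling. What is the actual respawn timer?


Respawn time = base * multiplier
= 120 * 2.7
= 324.0 seconds

324.0 seconds


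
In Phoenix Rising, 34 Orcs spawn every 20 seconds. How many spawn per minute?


Spawns per minute = count * (60 / interval)
= 34 * (60 / 20)
= 34 * 3.0
= 102.0

102.0 per minute


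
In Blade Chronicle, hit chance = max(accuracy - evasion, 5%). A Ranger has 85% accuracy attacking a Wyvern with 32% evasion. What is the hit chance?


accuracy - evasion = 85 - 32 = 53
Apply floor: max(53, 5) = 53
Hit chance = 53%

53%


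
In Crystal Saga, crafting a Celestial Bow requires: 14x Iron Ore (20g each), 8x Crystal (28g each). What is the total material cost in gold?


Cost breakdown:
  Iron Ore: 14 * 20 = 280
  Crystal: 8 * 28 = 224
Total = 280 + 224 = 504

504 gold


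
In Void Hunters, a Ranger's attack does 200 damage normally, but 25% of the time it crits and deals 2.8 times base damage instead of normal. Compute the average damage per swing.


E[dmg] = base * (1 + crit_chance * (crit_mult - 1))
cc as decimal = 25/100 = 0.25
cm - 1 = 2.8 - 1 = 1.8
Bonus factor = 0.25 * 1.8 = 0.45
Total multiplier = 1 + 0.45 = 1.45
Expected damage = 200 * 1.45 = 290.00

290.00 damage


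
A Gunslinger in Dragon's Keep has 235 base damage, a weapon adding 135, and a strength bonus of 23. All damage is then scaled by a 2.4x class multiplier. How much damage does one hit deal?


Sum base + weapon + str = 235 + 135 + 23 = 393
Multiply by 2.4:
393 * 2.4 = 943.2

943.2 damage


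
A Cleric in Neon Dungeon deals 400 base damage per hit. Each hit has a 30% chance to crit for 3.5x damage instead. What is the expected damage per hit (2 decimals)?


E[dmg] = base * (1 + crit_chance * (crit_mult - 1))
cc as decimal = 30/100 = 0.3
cm - 1 = 3.5 - 1 = 2.5
Bonus factor = 0.3 * 2.5 = 0.75
Total multiplier = 1 + 0.75 = 1.75
Expected damage = 400 * 1.75 = 700.00

700.00 damage


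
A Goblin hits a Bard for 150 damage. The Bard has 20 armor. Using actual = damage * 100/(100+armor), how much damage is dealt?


actual = 150 * 100 / (100 + 20)
= 150 * 100 / 120
= 15000 / 120
= 125.00

125.00 damage


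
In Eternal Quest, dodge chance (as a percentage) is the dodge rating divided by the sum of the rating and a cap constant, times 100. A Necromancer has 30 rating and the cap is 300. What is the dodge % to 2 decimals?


dodge% = 30 / (30 + 300) * 100
= 30 / 330 * 100
= 0.090909 * 100
= 9.09%

9.09%


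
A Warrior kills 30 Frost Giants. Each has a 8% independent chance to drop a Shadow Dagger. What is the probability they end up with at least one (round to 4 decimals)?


P(at least one) = 1 - P(none) = 1 - (1-p)^n
p = 8/100 = 0.08
1 - p = 0.92
(1 - p)^30 = 0.92^30 = 0.081966
P(at least one) = 1 - 0.081966 = 0.9180

0.9180


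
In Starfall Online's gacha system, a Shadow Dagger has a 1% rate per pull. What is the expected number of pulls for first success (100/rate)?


Expected pulls for a geometric distribution = 1/p = 100 / rate%
= 100 / 1
= 100.0

100.0 pulls


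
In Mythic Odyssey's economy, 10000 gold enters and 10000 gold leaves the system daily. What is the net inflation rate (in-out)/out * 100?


Net gold = 10000 - 10000 = 0
Inflation rate = net / sunk * 100 = 0 / 10000 * 100
= 0.0 * 100
= 0.00%

0.00%


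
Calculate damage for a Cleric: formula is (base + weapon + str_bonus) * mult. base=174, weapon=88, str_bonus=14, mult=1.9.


Sum base + weapon + str = 174 + 88 + 14 = 276
Multiply by 1.9:
276 * 1.9 = 524.4

524.4 damage


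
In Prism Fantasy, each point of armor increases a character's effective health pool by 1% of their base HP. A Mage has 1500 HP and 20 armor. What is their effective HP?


EHP = 1500 * (1 + 20/100)
= 1500 * (1 + 0.2)
= 1500 * 1.2
= 1800.0

1800.0 EHP


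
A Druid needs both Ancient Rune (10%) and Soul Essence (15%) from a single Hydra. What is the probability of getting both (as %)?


For independent events, P(both) = P(A) * P(B)
= 10% * 15%
= 150 / 100 %
= 1.5%

1.5%


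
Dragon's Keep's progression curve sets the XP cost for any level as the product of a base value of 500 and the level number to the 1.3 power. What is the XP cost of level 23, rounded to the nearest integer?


XP = 500 * level^1.3
Substitute level = 23:
XP = 500 * 23^1.3
= 500 * 58.9178
= 29459

29459 XP


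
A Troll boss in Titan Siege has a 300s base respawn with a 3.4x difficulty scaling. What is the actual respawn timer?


Respawn time = base * multiplier
= 300 * 3.4
= 1020.0 seconds

1020.0 seconds


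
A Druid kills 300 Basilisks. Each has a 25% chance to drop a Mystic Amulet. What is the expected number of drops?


Expected drops = kills * (drop_rate / 100)
= 300 * (25 / 100)
= 300 * 0.25
= 75.0

75.0 drops


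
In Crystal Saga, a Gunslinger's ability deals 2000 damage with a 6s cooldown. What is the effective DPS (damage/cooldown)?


DPS = damage / cooldown
= 2000 / 6
= 333.33

333.33 DPS


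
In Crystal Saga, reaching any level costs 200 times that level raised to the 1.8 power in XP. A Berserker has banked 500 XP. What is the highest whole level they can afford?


XP = 200 * level^1.8, so level = (XP / 200)^(1/1.8)
= (500 / 200)^(1/1.8)
= 2.5^0.5556
= 1.6637
Floor: level = 1

level 1


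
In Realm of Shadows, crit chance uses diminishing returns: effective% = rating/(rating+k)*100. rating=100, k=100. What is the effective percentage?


effective% = rating / (rating + k) * 100
= 100 / (100 + 100) * 100
= 100 / 200 * 100
= 0.5 * 100
= 50.00%

50.00%


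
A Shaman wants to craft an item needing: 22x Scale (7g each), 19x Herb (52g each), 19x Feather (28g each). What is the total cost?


Cost breakdown:
  Scale: 22 * 7 = 154
  Herb: 19 * 52 = 988
  Feather: 19 * 28 = 532
Total = 154 + 988 + 532 = 1674

1674 gold


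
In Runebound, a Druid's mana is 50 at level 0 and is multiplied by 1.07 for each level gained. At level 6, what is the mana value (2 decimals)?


value = base * growth^level
= 50 * 1.07^6
= 50 * 1.50073
= 75.04

75.04 mana


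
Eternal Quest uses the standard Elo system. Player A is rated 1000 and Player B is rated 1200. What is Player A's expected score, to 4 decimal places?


Elo expected score: Ea = 1/(1 + 10^((Rb-Ra)/400))
Rb - Ra = 1200 - 1000 = 200
(Rb-Ra)/400 = 200/400 = 0.5
10^0.5 = 3.162278
Ea = 1/(1 + 3.162278) = 1/4.162278 = 0.2403

0.2403


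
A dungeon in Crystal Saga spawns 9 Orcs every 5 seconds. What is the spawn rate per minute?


Spawns per minute = count * (60 / interval)
= 9 * (60 / 5)
= 9 * 12.0
= 108.0

108.0 per minute


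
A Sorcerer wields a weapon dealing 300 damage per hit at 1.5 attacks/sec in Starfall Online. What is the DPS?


DPS = damage * attack_speed
= 300 * 1.5
= 450.0

450.0 DPS


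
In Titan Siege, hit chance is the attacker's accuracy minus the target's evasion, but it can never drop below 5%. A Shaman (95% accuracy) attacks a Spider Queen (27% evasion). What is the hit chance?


accuracy - evasion = 95 - 27 = 68
Apply floor: max(68, 5) = 68
Hit chance = 68%

68%


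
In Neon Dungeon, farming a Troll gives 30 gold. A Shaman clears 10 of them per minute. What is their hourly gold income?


Gold per minute = 30 * 10 = 300
Gold per hour = 300 * 60 = 18000

18000 gold/hour


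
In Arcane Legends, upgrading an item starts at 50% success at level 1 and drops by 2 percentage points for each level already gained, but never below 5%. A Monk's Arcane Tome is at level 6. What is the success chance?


raw_rate = 50 - 2 * (6 - 1)
= 50 - 2 * 5
= 50 - 10
= 40
Apply floor: max(40, 5) = 40%

40%


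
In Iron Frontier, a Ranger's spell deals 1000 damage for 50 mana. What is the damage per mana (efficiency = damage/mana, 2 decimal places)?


Efficiency = damage / mana
= 1000 / 50
= 20.00

20.00 dmg/mana


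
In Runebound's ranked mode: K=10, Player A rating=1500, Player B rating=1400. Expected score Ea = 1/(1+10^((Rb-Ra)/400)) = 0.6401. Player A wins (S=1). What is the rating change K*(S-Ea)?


Elo update: delta = K * (S - Ea), where S = 1 (wins)
S - Ea = 1 - 0.6401 = 0.3599
Rating change = 10 * 0.3599
= 3.60

3.60 rating points


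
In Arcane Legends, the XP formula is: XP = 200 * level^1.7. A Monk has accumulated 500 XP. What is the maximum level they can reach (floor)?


XP = 200 * level^1.7, so level = (XP / 200)^(1/1.7)
= (500 / 200)^(1/1.7)
= 2.5^0.5882
= 1.7143
Floor: level = 1

level 1


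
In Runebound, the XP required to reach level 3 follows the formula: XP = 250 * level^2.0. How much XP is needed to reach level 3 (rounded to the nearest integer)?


XP = 250 * level^2.0
Substitute level = 3:
XP = 250 * 3^2.0
= 250 * 9.0
= 2250

2250 XP


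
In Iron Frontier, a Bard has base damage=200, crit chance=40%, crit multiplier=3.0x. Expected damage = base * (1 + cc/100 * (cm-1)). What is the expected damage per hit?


E[dmg] = base * (1 + crit_chance * (crit_mult - 1))
cc as decimal = 40/100 = 0.4
cm - 1 = 3.0 - 1 = 2.0
Bonus factor = 0.4 * 2.0 = 0.8
Total multiplier = 1 + 0.8 = 1.8
Expected damage = 200 * 1.8 = 360.00

360.00 damage


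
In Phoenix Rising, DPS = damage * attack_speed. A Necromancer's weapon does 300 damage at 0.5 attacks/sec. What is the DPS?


DPS = damage * attack_speed
= 300 * 0.5
= 150.0

150.0 DPS


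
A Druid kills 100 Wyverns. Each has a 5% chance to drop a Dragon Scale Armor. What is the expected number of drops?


Expected drops = kills * (drop_rate / 100)
= 100 * (5 / 100)
= 100 * 0.05
= 5.0

5.0 drops


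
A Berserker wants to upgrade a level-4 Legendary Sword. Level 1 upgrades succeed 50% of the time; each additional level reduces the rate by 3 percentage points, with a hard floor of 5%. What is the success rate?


raw_rate = 50 - 3 * (4 - 1)
= 50 - 3 * 3
= 50 - 9
= 41
Apply floor: max(41, 5) = 41%

41%


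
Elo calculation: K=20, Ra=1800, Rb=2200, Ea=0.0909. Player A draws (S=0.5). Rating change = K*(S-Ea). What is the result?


Elo update: delta = K * (S - Ea), where S = 0.5 (draws)
S - Ea = 0.5 - 0.0909 = 0.4091
Rating change = 20 * 0.4091
= 8.18

8.18 rating points


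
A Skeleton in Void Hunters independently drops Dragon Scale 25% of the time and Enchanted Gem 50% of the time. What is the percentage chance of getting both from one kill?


For independent events, P(both) = P(A) * P(B)
= 25% * 50%
= 1250 / 100 %
= 12.5%

12.5%


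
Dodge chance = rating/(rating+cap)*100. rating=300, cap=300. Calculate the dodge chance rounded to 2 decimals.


dodge% = 300 / (300 + 300) * 100
= 300 / 600 * 100
= 0.5 * 100
= 50.00%

50.00%


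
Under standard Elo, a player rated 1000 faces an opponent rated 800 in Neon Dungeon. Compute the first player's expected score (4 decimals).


Elo expected score: Ea = 1/(1 + 10^((Rb-Ra)/400))
Rb - Ra = 800 - 1000 = -200
(Rb-Ra)/400 = -200/400 = -0.5
10^-0.5 = 0.316228
Ea = 1/(1 + 0.316228) = 1/1.316228 = 0.7597

0.7597


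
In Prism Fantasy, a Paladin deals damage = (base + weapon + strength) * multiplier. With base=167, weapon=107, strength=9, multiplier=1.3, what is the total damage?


Sum base + weapon + str = 167 + 107 + 9 = 283
Multiply by 1.3:
283 * 1.3 = 367.9

367.9 damage


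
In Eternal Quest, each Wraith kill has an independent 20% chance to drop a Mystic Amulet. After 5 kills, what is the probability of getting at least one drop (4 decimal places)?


P(at least one) = 1 - P(none) = 1 - (1-p)^n
p = 20/100 = 0.2
1 - p = 0.8
(1 - p)^5 = 0.8^5 = 0.327680
P(at least one) = 1 - 0.327680 = 0.6723

0.6723


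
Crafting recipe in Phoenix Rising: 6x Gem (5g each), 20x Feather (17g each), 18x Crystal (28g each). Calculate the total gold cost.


Cost breakdown:
  Gem: 6 * 5 = 30
  Feather: 20 * 17 = 340
  Crystal: 18 * 28 = 504
Total = 30 + 340 + 504 = 874

874 gold


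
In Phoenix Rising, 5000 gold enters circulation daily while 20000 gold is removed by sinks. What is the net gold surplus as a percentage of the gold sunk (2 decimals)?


Net gold = 5000 - 20000 = -15000
Inflation rate = net / sunk * 100 = -15000 / 20000 * 100
= -0.75 * 100
= -75.00%

-75.00%


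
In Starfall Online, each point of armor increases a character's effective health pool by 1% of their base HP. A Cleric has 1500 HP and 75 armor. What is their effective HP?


EHP = 1500 * (1 + 75/100)
= 1500 * (1 + 0.75)
= 1500 * 1.75
= 2625.0

2625.0 EHP


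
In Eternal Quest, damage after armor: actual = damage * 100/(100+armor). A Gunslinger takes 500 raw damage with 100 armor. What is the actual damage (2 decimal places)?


actual = 500 * 100 / (100 + 100)
= 500 * 100 / 200
= 50000 / 200
= 250.00

250.00 damage


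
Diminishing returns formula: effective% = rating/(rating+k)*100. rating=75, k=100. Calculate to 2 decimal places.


effective% = rating / (rating + k) * 100
= 75 / (75 + 100) * 100
= 75 / 175 * 100
= 0.428571 * 100
= 42.86%

42.86%


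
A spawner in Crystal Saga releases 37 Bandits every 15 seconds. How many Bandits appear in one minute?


Spawns per minute = count * (60 / interval)
= 37 * (60 / 15)
= 37 * 4.0
= 148.0

148.0 per minute


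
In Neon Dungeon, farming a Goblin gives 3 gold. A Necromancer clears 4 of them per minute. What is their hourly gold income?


Gold per minute = 3 * 4 = 12
Gold per hour = 12 * 60 = 720

720 gold/hour


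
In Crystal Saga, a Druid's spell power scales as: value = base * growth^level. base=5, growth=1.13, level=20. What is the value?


value = base * growth^level
= 5 * 1.13^20
= 5 * 11.523088
= 57.62

57.62 spell power


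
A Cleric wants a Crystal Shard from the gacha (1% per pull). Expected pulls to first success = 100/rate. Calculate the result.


Expected pulls for a geometric distribution = 1/p = 100 / rate%
= 100 / 1
= 100.0

100.0 pulls


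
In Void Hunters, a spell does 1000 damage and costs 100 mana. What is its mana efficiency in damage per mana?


Efficiency = damage / mana
= 1000 / 100
= 10.00

10.00 dmg/mana


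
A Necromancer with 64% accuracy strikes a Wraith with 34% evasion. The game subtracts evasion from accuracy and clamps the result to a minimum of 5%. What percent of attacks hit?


accuracy - evasion = 64 - 34 = 30
Apply floor: max(30, 5) = 30
Hit chance = 30%

30%


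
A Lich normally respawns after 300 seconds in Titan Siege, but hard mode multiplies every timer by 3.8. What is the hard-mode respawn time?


Respawn time = base * multiplier
= 300 * 3.8
= 1140.0 seconds

1140.0 seconds


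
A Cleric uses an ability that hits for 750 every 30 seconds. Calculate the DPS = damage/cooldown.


DPS = damage / cooldown
= 750 / 30
= 25.00

25.00 DPS


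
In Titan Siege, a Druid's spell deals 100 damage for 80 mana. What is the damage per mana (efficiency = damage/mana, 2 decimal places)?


Efficiency = damage / mana
= 100 / 80
= 1.25

1.25 dmg/mana


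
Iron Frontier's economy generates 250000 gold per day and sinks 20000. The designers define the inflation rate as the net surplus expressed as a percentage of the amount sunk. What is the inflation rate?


Net gold = 250000 - 20000 = 230000
Inflation rate = net / sunk * 100 = 230000 / 20000 * 100
= 11.5 * 100
= 1150.00%

1150.00%


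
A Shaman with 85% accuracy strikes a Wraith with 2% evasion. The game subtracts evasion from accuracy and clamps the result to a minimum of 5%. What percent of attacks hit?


accuracy - evasion = 85 - 2 = 83
Apply floor: max(83, 5) = 83
Hit chance = 83%

83%


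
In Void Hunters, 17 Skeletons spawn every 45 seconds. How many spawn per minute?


Spawns per minute = count * (60 / interval)
= 17 * (60 / 45)
= 17 * 1.3333
= 22.67

22.67 per minute


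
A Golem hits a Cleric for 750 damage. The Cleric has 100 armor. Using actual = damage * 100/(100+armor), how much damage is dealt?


actual = 750 * 100 / (100 + 100)
= 750 * 100 / 200
= 75000 / 200
= 375.00

375.00 damage


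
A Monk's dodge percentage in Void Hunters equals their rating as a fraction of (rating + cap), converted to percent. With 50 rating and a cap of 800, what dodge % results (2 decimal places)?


dodge% = 50 / (50 + 800) * 100
= 50 / 850 * 100
= 0.058824 * 100
= 5.88%

5.88%


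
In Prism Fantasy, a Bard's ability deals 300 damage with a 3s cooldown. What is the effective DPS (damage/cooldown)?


DPS = damage / cooldown
= 300 / 3
= 100.00

100.00 DPS


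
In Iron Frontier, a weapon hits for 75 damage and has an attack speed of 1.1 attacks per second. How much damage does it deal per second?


DPS = damage * attack_speed
= 75 * 1.1
= 82.5

82.5 DPS


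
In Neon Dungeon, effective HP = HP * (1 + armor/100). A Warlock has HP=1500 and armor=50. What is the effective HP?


EHP = 1500 * (1 + 50/100)
= 1500 * (1 + 0.5)
= 1500 * 1.5
= 2250.0

2250.0 EHP


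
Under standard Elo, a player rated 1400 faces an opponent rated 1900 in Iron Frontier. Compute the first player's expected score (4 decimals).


Elo expected score: Ea = 1/(1 + 10^((Rb-Ra)/400))
Rb - Ra = 1900 - 1400 = 500
(Rb-Ra)/400 = 500/400 = 1.25
10^1.25 = 17.782794
Ea = 1/(1 + 17.782794) = 1/18.782794 = 0.0532

0.0532


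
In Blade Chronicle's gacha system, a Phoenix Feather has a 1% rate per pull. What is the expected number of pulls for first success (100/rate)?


Expected pulls for a geometric distribution = 1/p = 100 / rate%
= 100 / 1
= 100.0

100.0 pulls


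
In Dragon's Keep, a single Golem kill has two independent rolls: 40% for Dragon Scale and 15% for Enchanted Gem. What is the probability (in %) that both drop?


For independent events, P(both) = P(A) * P(B)
= 40% * 15%
= 600 / 100 %
= 6.0%

6.0%


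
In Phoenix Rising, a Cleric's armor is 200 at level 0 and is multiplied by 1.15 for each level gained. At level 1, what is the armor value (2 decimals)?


value = base * growth^level
= 200 * 1.15^1
= 200 * 1.15
= 230.00

230.00 armor


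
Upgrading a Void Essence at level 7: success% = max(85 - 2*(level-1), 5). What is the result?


raw_rate = 85 - 2 * (7 - 1)
= 85 - 2 * 6
= 85 - 12
= 73
Apply floor: max(73, 5) = 73%

73%


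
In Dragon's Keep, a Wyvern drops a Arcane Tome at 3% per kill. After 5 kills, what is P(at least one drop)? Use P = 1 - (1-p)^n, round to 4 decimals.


P(at least one) = 1 - P(none) = 1 - (1-p)^n
p = 3/100 = 0.03
1 - p = 0.97
(1 - p)^5 = 0.97^5 = 0.858734
P(at least one) = 1 - 0.858734 = 0.1413

0.1413


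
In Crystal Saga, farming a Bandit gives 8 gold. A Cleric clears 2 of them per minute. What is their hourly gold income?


Gold per minute = 8 * 2 = 16
Gold per hour = 16 * 60 = 960

960 gold/hour


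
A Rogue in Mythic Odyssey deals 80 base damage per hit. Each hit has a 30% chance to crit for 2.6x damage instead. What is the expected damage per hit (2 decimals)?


E[dmg] = base * (1 + crit_chance * (crit_mult - 1))
cc as decimal = 30/100 = 0.3
cm - 1 = 2.6 - 1 = 1.6
Bonus factor = 0.3 * 1.6 = 0.48
Total multiplier = 1 + 0.48 = 1.48
Expected damage = 80 * 1.48 = 118.40

118.40 damage


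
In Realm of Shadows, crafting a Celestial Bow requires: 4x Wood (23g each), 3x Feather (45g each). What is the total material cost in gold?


Cost breakdown:
  Wood: 4 * 23 = 92
  Feather: 3 * 45 = 135
Total = 92 + 135 = 227

227 gold


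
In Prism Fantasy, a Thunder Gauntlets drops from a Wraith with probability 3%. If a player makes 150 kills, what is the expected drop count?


Expected drops = kills * (drop_rate / 100)
= 150 * (3 / 100)
= 150 * 0.03
= 4.5

4.5 drops


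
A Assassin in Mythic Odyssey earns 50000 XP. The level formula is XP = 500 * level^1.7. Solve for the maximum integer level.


XP = 500 * level^1.7, so level = (XP / 500)^(1/1.7)
= (50000 / 500)^(1/1.7)
= 100.0^0.5882
= 15.0131
Floor: level = 15

level 15


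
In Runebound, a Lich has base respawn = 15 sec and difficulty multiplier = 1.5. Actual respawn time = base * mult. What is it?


Respawn time = base * multiplier
= 15 * 1.5
= 22.5 seconds

22.5 seconds


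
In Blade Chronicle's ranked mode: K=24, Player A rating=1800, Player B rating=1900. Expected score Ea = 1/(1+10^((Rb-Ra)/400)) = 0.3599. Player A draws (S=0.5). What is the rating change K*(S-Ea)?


Elo update: delta = K * (S - Ea), where S = 0.5 (draws)
S - Ea = 0.5 - 0.3599 = 0.1401
Rating change = 24 * 0.1401
= 3.36

3.36 rating points


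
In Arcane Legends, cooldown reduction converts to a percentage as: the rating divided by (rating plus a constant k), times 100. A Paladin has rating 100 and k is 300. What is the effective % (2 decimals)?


effective% = rating / (rating + k) * 100
= 100 / (100 + 300) * 100
= 100 / 400 * 100
= 0.25 * 100
= 25.00%

25.00%


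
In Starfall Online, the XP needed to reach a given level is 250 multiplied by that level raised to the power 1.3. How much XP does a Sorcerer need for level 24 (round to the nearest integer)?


XP = 250 * level^1.3
Substitute level = 24:
XP = 250 * 24^1.3
= 250 * 62.2694
= 15567

15567 XP


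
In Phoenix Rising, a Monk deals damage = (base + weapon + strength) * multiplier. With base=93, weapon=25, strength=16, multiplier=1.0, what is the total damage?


Sum base + weapon + str = 93 + 25 + 16 = 134
Multiply by 1.0:
134 * 1.0 = 134.0

134.0 damage


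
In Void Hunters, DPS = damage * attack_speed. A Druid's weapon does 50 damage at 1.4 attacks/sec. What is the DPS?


DPS = damage * attack_speed
= 50 * 1.4
= 70.0

70.0 DPS


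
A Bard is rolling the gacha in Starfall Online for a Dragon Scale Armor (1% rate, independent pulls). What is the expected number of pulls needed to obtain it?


Expected pulls for a geometric distribution = 1/p = 100 / rate%
= 100 / 1
= 100.0

100.0 pulls


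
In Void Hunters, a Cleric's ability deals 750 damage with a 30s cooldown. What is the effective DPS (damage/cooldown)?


DPS = damage / cooldown
= 750 / 30
= 25.00

25.00 DPS


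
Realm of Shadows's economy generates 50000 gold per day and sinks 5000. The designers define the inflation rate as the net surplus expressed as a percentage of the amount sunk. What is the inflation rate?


Net gold = 50000 - 5000 = 45000
Inflation rate = net / sunk * 100 = 45000 / 5000 * 100
= 9.0 * 100
= 900.00%

900.00%


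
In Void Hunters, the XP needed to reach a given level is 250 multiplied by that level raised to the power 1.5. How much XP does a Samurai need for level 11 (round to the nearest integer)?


XP = 250 * level^1.5
Substitute level = 11:
XP = 250 * 11^1.5
= 250 * 36.4829
= 9121

9121 XP


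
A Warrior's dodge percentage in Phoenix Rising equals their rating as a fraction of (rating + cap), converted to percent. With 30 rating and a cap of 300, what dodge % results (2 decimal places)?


dodge% = 30 / (30 + 300) * 100
= 30 / 330 * 100
= 0.090909 * 100
= 9.09%

9.09%


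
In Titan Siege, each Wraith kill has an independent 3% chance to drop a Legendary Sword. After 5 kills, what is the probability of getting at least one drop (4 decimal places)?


P(at least one) = 1 - P(none) = 1 - (1-p)^n
p = 3/100 = 0.03
1 - p = 0.97
(1 - p)^5 = 0.97^5 = 0.858734
P(at least one) = 1 - 0.858734 = 0.1413

0.1413


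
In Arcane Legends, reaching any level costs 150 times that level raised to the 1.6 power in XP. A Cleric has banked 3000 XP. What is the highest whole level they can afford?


XP = 150 * level^1.6, so level = (XP / 150)^(1/1.6)
= (3000 / 150)^(1/1.6)
= 20.0^0.625
= 6.5034
Floor: level = 6

level 6


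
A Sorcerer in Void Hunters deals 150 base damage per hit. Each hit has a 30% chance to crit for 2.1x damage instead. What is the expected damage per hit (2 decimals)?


E[dmg] = base * (1 + crit_chance * (crit_mult - 1))
cc as decimal = 30/100 = 0.3
cm - 1 = 2.1 - 1 = 1.1
Bonus factor = 0.3 * 1.1 = 0.33
Total multiplier = 1 + 0.33 = 1.33
Expected damage = 150 * 1.33 = 199.50

199.50 damage


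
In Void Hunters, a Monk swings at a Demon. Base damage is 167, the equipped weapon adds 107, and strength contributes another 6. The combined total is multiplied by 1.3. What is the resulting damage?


Sum base + weapon + str = 167 + 107 + 6 = 280
Multiply by 1.3:
280 * 1.3 = 364.0

364.0 damage


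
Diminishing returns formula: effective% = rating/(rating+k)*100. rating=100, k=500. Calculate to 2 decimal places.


effective% = rating / (rating + k) * 100
= 100 / (100 + 500) * 100
= 100 / 600 * 100
= 0.166667 * 100
= 16.67%

16.67%


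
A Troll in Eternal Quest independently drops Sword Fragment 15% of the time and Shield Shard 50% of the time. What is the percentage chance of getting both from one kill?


For independent events, P(both) = P(A) * P(B)
= 15% * 50%
= 750 / 100 %
= 7.5%

7.5%


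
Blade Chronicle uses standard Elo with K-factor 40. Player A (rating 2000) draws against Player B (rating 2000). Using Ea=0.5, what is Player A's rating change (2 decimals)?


Elo update: delta = K * (S - Ea), where S = 0.5 (draws)
S - Ea = 0.5 - 0.5 = 0.0
Rating change = 40 * 0.0
= 0.00

0.00 rating points


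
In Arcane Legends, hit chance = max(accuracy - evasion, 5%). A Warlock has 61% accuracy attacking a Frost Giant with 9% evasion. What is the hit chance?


accuracy - evasion = 61 - 9 = 52
Apply floor: max(52, 5) = 52
Hit chance = 52%

52%


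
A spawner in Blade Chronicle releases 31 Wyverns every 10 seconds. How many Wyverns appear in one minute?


Spawns per minute = count * (60 / interval)
= 31 * (60 / 10)
= 31 * 6.0
= 186.0

186.0 per minute


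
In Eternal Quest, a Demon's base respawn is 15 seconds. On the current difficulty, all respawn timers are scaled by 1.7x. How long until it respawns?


Respawn time = base * multiplier
= 15 * 1.7
= 25.5 seconds

25.5 seconds


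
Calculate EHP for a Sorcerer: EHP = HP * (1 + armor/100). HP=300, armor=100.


EHP = 300 * (1 + 100/100)
= 300 * (1 + 1.0)
= 300 * 2.0
= 600.0

600.0 EHP


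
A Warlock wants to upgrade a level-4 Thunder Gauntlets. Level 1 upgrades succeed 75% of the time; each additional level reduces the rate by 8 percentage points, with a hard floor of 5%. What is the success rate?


raw_rate = 75 - 8 * (4 - 1)
= 75 - 8 * 3
= 75 - 24
= 51
Apply floor: max(51, 5) = 51%

51%


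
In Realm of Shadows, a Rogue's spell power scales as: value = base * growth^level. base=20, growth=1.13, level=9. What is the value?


value = base * growth^level
= 20 * 1.13^9
= 20 * 3.004042
= 60.08

60.08 spell power


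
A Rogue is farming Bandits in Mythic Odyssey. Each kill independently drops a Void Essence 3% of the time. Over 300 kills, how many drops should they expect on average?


Expected drops = kills * (drop_rate / 100)
= 300 * (3 / 100)
= 300 * 0.03
= 9.0

9.0 drops


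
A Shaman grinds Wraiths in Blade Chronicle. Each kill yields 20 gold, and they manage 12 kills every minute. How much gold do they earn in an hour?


Gold per minute = 20 * 12 = 240
Gold per hour = 240 * 60 = 14400

14400 gold/hour


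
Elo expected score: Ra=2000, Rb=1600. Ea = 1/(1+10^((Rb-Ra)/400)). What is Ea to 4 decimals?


Elo expected score: Ea = 1/(1 + 10^((Rb-Ra)/400))
Rb - Ra = 1600 - 2000 = -400
(Rb-Ra)/400 = -400/400 = -1.0
10^-1.0 = 0.1
Ea = 1/(1 + 0.1) = 1/1.1 = 0.9091

0.9091


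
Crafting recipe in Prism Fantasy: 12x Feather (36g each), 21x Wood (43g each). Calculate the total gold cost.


Cost breakdown:
  Feather: 12 * 36 = 432
  Wood: 21 * 43 = 903
Total = 432 + 903 = 1335

1335 gold


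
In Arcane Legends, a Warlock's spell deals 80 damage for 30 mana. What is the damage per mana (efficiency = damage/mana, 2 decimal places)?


Efficiency = damage / mana
= 80 / 30
= 2.67

2.67 dmg/mana


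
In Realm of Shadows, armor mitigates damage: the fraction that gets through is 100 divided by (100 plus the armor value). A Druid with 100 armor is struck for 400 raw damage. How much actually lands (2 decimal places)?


actual = 400 * 100 / (100 + 100)
= 400 * 100 / 200
= 40000 / 200
= 200.00

200.00 damage


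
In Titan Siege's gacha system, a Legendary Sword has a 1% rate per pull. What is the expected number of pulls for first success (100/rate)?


Expected pulls for a geometric distribution = 1/p = 100 / rate%
= 100 / 1
= 100.0

100.0 pulls


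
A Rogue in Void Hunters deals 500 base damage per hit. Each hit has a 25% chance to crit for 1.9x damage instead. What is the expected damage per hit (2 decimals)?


E[dmg] = base * (1 + crit_chance * (crit_mult - 1))
cc as decimal = 25/100 = 0.25
cm - 1 = 1.9 - 1 = 0.9
Bonus factor = 0.25 * 0.9 = 0.225
Total multiplier = 1 + 0.225 = 1.225
Expected damage = 500 * 1.225 = 612.50

612.50 damage


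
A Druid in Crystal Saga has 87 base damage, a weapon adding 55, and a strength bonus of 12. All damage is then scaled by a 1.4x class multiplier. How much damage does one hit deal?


Sum base + weapon + str = 87 + 55 + 12 = 154
Multiply by 1.4:
154 * 1.4 = 215.6

215.6 damage


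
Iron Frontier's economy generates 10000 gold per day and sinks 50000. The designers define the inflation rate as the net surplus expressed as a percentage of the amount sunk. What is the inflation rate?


Net gold = 10000 - 50000 = -40000
Inflation rate = net / sunk * 100 = -40000 / 50000 * 100
= -0.8 * 100
= -80.00%

-80.00%


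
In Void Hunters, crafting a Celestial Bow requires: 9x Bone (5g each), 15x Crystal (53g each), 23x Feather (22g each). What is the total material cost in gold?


Cost breakdown:
  Bone: 9 * 5 = 45
  Crystal: 15 * 53 = 795
  Feather: 23 * 22 = 506
Total = 45 + 795 + 506 = 1346

1346 gold


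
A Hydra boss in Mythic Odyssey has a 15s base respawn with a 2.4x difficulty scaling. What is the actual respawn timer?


Respawn time = base * multiplier
= 15 * 2.4
= 36.0 seconds

36.0 seconds


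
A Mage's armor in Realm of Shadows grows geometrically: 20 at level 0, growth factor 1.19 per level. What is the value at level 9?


value = base * growth^level
= 20 * 1.19^9
= 20 * 4.785449
= 95.71

95.71 armor


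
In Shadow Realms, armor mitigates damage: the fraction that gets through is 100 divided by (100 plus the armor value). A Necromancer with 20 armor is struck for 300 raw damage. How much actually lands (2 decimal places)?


actual = 300 * 100 / (100 + 20)
= 300 * 100 / 120
= 30000 / 120
= 250.00

250.00 damage


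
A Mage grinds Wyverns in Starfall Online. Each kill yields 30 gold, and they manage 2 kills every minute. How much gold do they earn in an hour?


Gold per minute = 30 * 2 = 60
Gold per hour = 60 * 60 = 3600

3600 gold/hour


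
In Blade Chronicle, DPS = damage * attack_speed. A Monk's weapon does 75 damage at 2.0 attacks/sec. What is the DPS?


DPS = damage * attack_speed
= 75 * 2.0
= 150.0

150.0 DPS


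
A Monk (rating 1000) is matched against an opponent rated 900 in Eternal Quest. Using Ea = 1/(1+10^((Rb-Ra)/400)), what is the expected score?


Elo expected score: Ea = 1/(1 + 10^((Rb-Ra)/400))
Rb - Ra = 900 - 1000 = -100
(Rb-Ra)/400 = -100/400 = -0.25
10^-0.25 = 0.562341
Ea = 1/(1 + 0.562341) = 1/1.562341 = 0.6401

0.6401


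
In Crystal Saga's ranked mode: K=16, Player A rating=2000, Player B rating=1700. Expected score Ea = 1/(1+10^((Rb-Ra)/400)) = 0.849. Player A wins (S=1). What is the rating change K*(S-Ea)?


Elo update: delta = K * (S - Ea), where S = 1 (wins)
S - Ea = 1 - 0.849 = 0.151
Rating change = 16 * 0.151
= 2.42

2.42 rating points


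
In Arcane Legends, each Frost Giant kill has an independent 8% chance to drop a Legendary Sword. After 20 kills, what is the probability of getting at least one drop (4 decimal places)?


P(at least one) = 1 - P(none) = 1 - (1-p)^n
p = 8/100 = 0.08
1 - p = 0.92
(1 - p)^20 = 0.92^20 = 0.188693
P(at least one) = 1 - 0.188693 = 0.8113

0.8113


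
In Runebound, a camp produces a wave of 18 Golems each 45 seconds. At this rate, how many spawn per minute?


Spawns per minute = count * (60 / interval)
= 18 * (60 / 45)
= 18 * 1.3333
= 24.0

24.0 per minute


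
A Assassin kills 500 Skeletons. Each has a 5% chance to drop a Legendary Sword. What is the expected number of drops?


Expected drops = kills * (drop_rate / 100)
= 500 * (5 / 100)
= 500 * 0.05
= 25.0

25.0 drops


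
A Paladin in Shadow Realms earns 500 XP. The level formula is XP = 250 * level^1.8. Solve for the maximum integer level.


XP = 250 * level^1.8, so level = (XP / 250)^(1/1.8)
= (500 / 250)^(1/1.8)
= 2.0^0.5556
= 1.4697
Floor: level = 1

level 1


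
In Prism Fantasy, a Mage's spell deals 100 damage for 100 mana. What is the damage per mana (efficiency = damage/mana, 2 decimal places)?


Efficiency = damage / mana
= 100 / 100
= 1.00

1.00 dmg/mana


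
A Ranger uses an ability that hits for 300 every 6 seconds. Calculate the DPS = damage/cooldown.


DPS = damage / cooldown
= 300 / 6
= 50.00

50.00 DPS


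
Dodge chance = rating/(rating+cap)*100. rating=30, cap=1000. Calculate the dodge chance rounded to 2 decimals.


dodge% = 30 / (30 + 1000) * 100
= 30 / 1030 * 100
= 0.029126 * 100
= 2.91%

2.91%


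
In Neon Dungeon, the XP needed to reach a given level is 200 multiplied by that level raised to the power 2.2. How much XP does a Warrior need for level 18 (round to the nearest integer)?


XP = 200 * level^2.2
Substitute level = 18:
XP = 200 * 18^2.2
= 200 * 577.5632
= 115513

115513 XP


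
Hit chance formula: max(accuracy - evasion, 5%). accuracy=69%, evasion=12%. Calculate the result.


accuracy - evasion = 69 - 12 = 57
Apply floor: max(57, 5) = 57
Hit chance = 57%

57%


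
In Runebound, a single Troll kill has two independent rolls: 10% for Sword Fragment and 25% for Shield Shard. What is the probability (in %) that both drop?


For independent events, P(both) = P(A) * P(B)
= 10% * 25%
= 250 / 100 %
= 2.5%

2.5%


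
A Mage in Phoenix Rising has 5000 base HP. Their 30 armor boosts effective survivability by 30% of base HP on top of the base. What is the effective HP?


EHP = 5000 * (1 + 30/100)
= 5000 * (1 + 0.3)
= 5000 * 1.3
= 6500.0

6500.0 EHP


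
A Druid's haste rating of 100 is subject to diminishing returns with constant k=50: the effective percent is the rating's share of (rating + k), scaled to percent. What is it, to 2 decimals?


effective% = rating / (rating + k) * 100
= 100 / (100 + 50) * 100
= 100 / 150 * 100
= 0.666667 * 100
= 66.67%

66.67%


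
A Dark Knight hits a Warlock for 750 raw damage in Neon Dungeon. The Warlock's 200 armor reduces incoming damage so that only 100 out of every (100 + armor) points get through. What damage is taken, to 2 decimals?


actual = 750 * 100 / (100 + 200)
= 750 * 100 / 300
= 75000 / 300
= 250.00

250.00 damage
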